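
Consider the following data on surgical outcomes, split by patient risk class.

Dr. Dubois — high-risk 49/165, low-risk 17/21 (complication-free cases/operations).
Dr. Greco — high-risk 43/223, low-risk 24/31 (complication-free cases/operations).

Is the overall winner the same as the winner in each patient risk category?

Yes

High-risk: Dr. Dubois 49/165 = 29.7%, Dr. Greco 43/223 = 19.3% → Dr. Dubois
Low-risk: Dr. Dubois 17/21 = 81.0%, Dr. Greco 24/31 = 77.4% → Dr. Dubois
Overall: Dr. Dubois 66/186 = 35.5%, Dr. Greco 67/254 = 26.4% → Dr. Dubois
Dr. Dubois wins overall and in every patient risk group — no reversal.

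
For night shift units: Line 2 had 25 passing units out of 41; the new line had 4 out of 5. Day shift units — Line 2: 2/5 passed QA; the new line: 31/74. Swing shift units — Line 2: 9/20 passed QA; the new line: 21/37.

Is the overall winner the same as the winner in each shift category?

Night shift: Line 2 25/41 = 61.0%, the new line 4/5 = 80.0% → the new line
Day shift: Line 2 2/5 = 40.0%, the new line 31/74 = 41.9% → the new line
Swing shift: Line 2 9/20 = 45.0%, the new line 21/37 = 56.8% → the new line
Overall: Line 2 36/66 = 54.5%, the new line 56/116 = 48.3% → Line 2
The new line wins each shift group but Line 2 wins overall — the comparison reverses. The new line's units skew toward day shift, which has a lower base rate.

No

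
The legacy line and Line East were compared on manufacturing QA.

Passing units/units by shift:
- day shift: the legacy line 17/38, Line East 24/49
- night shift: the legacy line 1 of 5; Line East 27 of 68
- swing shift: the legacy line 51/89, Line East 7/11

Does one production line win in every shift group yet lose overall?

Day shift: the legacy line 17/38 = 44.7%, Line East 24/49 = 49.0% → Line East
Night shift: the legacy line 1/5 = 20.0%, Line East 27/68 = 39.7% → Line East
Swing shift: the legacy line 51/89 = 57.3%, Line East 7/11 = 63.6% → Line East
Overall: the legacy line 69/132 = 52.3%, Line East 58/128 = 45.3% → the legacy line
Line East wins each shift group but the legacy line wins overall — the comparison reverses. Line East's units skew toward night shift, which has a lower base rate.

Yes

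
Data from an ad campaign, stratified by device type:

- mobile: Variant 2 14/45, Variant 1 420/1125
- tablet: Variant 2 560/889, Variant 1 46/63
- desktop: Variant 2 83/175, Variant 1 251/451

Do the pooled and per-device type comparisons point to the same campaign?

No

Mobile: Variant 2 14/45 = 31.1%, Variant 1 420/1125 = 37.3% → Variant 1
Tablet: Variant 2 560/889 = 63.0%, Variant 1 46/63 = 73.0% → Variant 1
Desktop: Variant 2 83/175 = 47.4%, Variant 1 251/451 = 55.7% → Variant 1
Overall: Variant 2 657/1109 = 59.2%, Variant 1 717/1639 = 43.7% → Variant 2
Variant 1 wins each device group but Variant 2 wins overall — the comparison reverses. Variant 1's impressions skew toward mobile, which has a lower base rate.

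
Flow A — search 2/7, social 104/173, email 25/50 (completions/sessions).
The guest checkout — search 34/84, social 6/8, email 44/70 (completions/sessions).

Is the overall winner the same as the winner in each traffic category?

Search: Flow A 2/7 = 28.6%, the guest checkout 34/84 = 40.5% → the guest checkout
Social: Flow A 104/173 = 60.1%, the guest checkout 6/8 = 75.0% → the guest checkout
Email: Flow A 25/50 = 50.0%, the guest checkout 44/70 = 62.9% → the guest checkout
Overall: Flow A 131/230 = 57.0%, the guest checkout 84/162 = 51.9% → Flow A
The guest checkout wins each traffic group but Flow A wins overall — the comparison reverses. The guest checkout's sessions skew toward search, which has a lower base rate.

No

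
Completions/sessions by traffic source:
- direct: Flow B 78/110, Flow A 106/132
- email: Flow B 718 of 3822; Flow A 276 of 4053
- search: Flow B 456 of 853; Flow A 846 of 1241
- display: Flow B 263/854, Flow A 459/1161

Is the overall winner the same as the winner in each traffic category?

Direct: Flow B 78/110 = 70.9%, Flow A 106/132 = 80.3% → Flow A
Email: Flow B 718/3822 = 18.8%, Flow A 276/4053 = 6.8% → Flow B
Search: Flow B 456/853 = 53.5%, Flow A 846/1241 = 68.2% → Flow A
Display: Flow B 263/854 = 30.8%, Flow A 459/1161 = 39.5% → Flow A
Overall: Flow B 1515/5639 = 26.9%, Flow A 1687/6587 = 25.6% → Flow B
Neither sweeps: Flow B wins 1 of 4 groups, Flow A wins 3. Flow B wins overall but not every group — no Simpson reversal.

No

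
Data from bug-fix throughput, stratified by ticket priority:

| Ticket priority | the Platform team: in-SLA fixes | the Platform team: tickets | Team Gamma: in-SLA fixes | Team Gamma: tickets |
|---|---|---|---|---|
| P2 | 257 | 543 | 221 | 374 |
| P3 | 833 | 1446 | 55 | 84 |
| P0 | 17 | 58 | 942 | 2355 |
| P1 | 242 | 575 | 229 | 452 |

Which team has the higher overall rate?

the Platform team

P2: the Platform team 257/543 = 47.3%, Team Gamma 221/374 = 59.1% → Team Gamma
P3: the Platform team 833/1446 = 57.6%, Team Gamma 55/84 = 65.5% → Team Gamma
P0: the Platform team 17/58 = 29.3%, Team Gamma 942/2355 = 40.0% → Team Gamma
P1: the Platform team 242/575 = 42.1%, Team Gamma 229/452 = 50.7% → Team Gamma
Overall: the Platform team 1349/2622 = 51.4%, Team Gamma 1447/3265 = 44.3% → the Platform team
(Team Gamma wins every ticket group but the Platform team wins overall — Team Gamma's tickets skew toward the low-rate P0 group.)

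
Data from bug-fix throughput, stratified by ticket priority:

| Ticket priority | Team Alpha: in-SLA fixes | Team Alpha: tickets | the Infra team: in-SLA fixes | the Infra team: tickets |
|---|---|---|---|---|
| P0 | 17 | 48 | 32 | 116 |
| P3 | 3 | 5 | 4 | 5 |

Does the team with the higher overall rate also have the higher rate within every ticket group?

No

P0: Team Alpha 17/48 = 35.4%, the Infra team 32/116 = 27.6% → Team Alpha
P3: Team Alpha 3/5 = 60.0%, the Infra team 4/5 = 80.0% → the Infra team
Overall: Team Alpha 20/53 = 37.7%, the Infra team 36/121 = 29.8% → Team Alpha
Neither sweeps: Team Alpha wins 1 of 2 groups, the Infra team wins 1. Team Alpha wins overall but not every group — no Simpson reversal.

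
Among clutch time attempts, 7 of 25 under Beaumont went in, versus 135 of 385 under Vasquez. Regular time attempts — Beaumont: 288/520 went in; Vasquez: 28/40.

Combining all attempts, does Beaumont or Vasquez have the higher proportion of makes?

Beaumont

Clutch time: Beaumont 7/25 = 28.0%, Vasquez 135/385 = 35.1% → Vasquez
Regular time: Beaumont 288/520 = 55.4%, Vasquez 28/40 = 70.0% → Vasquez
Overall: Beaumont 295/545 = 54.1%, Vasquez 163/425 = 38.4% → Beaumont
(Vasquez wins every game group but Beaumont wins overall — Vasquez's attempts skew toward the low-rate clutch time group.)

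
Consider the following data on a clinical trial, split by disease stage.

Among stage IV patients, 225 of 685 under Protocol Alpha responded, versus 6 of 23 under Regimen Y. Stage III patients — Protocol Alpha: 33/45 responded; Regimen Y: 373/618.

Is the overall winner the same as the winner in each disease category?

No

Stage IV: Protocol Alpha 225/685 = 32.8%, Regimen Y 6/23 = 26.1% → Protocol Alpha
Stage III: Protocol Alpha 33/45 = 73.3%, Regimen Y 373/618 = 60.4% → Protocol Alpha
Overall: Protocol Alpha 258/730 = 35.3%, Regimen Y 379/641 = 59.1% → Regimen Y
Protocol Alpha wins each disease group but Regimen Y wins overall — the comparison reverses. Protocol Alpha's patients skew toward stage IV, which has a lower base rate.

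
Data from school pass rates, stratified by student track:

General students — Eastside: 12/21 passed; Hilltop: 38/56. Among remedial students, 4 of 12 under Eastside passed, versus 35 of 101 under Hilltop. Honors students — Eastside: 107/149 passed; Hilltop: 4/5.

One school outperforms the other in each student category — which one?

Hilltop

General: Eastside 12/21 = 57.1%, Hilltop 38/56 = 67.9% → Hilltop
Remedial: Eastside 4/12 = 33.3%, Hilltop 35/101 = 34.7% → Hilltop
Honors: Eastside 107/149 = 71.8%, Hilltop 4/5 = 80.0% → Hilltop
Hilltop has the higher rate in all 3 groups.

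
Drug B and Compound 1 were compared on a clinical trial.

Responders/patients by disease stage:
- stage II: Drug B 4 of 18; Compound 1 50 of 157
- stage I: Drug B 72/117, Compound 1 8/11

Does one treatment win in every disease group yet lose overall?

Stage II: Drug B 4/18 = 22.2%, Compound 1 50/157 = 31.8% → Compound 1
Stage I: Drug B 72/117 = 61.5%, Compound 1 8/11 = 72.7% → Compound 1
Overall: Drug B 76/135 = 56.3%, Compound 1 58/168 = 34.5% → Drug B
Compound 1 wins each disease group but Drug B wins overall — the comparison reverses. Compound 1's patients skew toward stage II, which has a lower base rate.

Yes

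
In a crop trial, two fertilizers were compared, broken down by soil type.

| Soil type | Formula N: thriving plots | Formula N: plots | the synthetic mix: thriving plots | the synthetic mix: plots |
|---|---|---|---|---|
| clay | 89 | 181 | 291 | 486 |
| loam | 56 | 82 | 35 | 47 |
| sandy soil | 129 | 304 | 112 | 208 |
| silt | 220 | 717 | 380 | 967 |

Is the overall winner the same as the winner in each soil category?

Yes

Clay: Formula N 89/181 = 49.2%, the synthetic mix 291/486 = 59.9% → the synthetic mix
Loam: Formula N 56/82 = 68.3%, the synthetic mix 35/47 = 74.5% → the synthetic mix
Sandy soil: Formula N 129/304 = 42.4%, the synthetic mix 112/208 = 53.8% → the synthetic mix
Silt: Formula N 220/717 = 30.7%, the synthetic mix 380/967 = 39.3% → the synthetic mix
Overall: Formula N 494/1284 = 38.5%, the synthetic mix 818/1708 = 47.9% → the synthetic mix
The synthetic mix wins overall and in every soil group — no reversal.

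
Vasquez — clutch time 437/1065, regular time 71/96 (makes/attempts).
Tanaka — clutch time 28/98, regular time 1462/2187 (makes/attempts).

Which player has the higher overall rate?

Tanaka

Clutch time: Vasquez 437/1065 = 41.0%, Tanaka 28/98 = 28.6% → Vasquez
Regular time: Vasquez 71/96 = 74.0%, Tanaka 1462/2187 = 66.8% → Vasquez
Overall: Vasquez 508/1161 = 43.8%, Tanaka 1490/2285 = 65.2% → Tanaka
(Vasquez wins every game group but Tanaka wins overall — Vasquez's attempts skew toward the low-rate clutch time group.)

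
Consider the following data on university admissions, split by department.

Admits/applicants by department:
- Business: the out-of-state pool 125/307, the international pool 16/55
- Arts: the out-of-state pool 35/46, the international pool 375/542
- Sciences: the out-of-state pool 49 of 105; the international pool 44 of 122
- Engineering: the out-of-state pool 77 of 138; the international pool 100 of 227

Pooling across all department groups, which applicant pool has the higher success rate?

Business: the out-of-state pool 125/307 = 40.7%, the international pool 16/55 = 29.1% → the out-of-state pool
Arts: the out-of-state pool 35/46 = 76.1%, the international pool 375/542 = 69.2% → the out-of-state pool
Sciences: the out-of-state pool 49/105 = 46.7%, the international pool 44/122 = 36.1% → the out-of-state pool
Engineering: the out-of-state pool 77/138 = 55.8%, the international pool 100/227 = 44.1% → the out-of-state pool
Overall: the out-of-state pool 286/596 = 48.0%, the international pool 535/946 = 56.6% → the international pool
(The out-of-state pool wins every department group but the international pool wins overall — the out-of-state pool's applicants skew toward the low-rate Business group.)

the international pool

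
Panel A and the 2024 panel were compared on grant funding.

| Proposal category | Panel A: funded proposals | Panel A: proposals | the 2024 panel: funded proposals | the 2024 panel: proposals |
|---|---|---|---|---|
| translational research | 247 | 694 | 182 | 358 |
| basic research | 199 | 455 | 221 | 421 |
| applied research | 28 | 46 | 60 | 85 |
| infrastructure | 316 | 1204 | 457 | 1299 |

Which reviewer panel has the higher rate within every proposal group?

the 2024 panel

Translational research: Panel A 247/694 = 35.6%, the 2024 panel 182/358 = 50.8% → the 2024 panel
Basic research: Panel A 199/455 = 43.7%, the 2024 panel 221/421 = 52.5% → the 2024 panel
Applied research: Panel A 28/46 = 60.9%, the 2024 panel 60/85 = 70.6% → the 2024 panel
Infrastructure: Panel A 316/1204 = 26.2%, the 2024 panel 457/1299 = 35.2% → the 2024 panel
The 2024 panel has the higher rate in all 4 groups.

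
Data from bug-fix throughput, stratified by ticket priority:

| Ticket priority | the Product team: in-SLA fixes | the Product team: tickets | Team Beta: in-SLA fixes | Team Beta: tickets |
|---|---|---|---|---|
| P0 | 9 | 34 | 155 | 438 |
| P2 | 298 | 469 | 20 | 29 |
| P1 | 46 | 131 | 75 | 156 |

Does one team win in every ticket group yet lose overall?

P0: the Product team 9/34 = 26.5%, Team Beta 155/438 = 35.4% → Team Beta
P2: the Product team 298/469 = 63.5%, Team Beta 20/29 = 69.0% → Team Beta
P1: the Product team 46/131 = 35.1%, Team Beta 75/156 = 48.1% → Team Beta
Overall: the Product team 353/634 = 55.7%, Team Beta 250/623 = 40.1% → the Product team
Team Beta wins each ticket group but the Product team wins overall — the comparison reverses. Team Beta's tickets skew toward P0, which has a lower base rate.

Yes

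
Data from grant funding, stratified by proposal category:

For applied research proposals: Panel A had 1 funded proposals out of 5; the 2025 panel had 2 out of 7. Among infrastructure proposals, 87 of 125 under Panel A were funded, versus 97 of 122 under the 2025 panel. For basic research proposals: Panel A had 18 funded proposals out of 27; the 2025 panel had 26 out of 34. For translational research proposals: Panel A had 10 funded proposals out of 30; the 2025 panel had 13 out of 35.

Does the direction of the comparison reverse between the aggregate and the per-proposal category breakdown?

No

Applied research: Panel A 1/5 = 20.0%, the 2025 panel 2/7 = 28.6% → the 2025 panel
Infrastructure: Panel A 87/125 = 69.6%, the 2025 panel 97/122 = 79.5% → the 2025 panel
Basic research: Panel A 18/27 = 66.7%, the 2025 panel 26/34 = 76.5% → the 2025 panel
Translational research: Panel A 10/30 = 33.3%, the 2025 panel 13/35 = 37.1% → the 2025 panel
Overall: Panel A 116/187 = 62.0%, the 2025 panel 138/198 = 69.7% → the 2025 panel
The 2025 panel wins overall and in every proposal group — no reversal.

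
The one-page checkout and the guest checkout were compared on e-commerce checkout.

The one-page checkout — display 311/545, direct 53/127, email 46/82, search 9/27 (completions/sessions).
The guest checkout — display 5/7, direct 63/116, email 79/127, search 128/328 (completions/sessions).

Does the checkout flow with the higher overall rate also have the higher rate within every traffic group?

No

Display: the one-page checkout 311/545 = 57.1%, the guest checkout 5/7 = 71.4% → the guest checkout
Direct: the one-page checkout 53/127 = 41.7%, the guest checkout 63/116 = 54.3% → the guest checkout
Email: the one-page checkout 46/82 = 56.1%, the guest checkout 79/127 = 62.2% → the guest checkout
Search: the one-page checkout 9/27 = 33.3%, the guest checkout 128/328 = 39.0% → the guest checkout
Overall: the one-page checkout 419/781 = 53.6%, the guest checkout 275/578 = 47.6% → the one-page checkout
The guest checkout wins each traffic group but the one-page checkout wins overall — the comparison reverses. The guest checkout's sessions skew toward search, which has a lower base rate.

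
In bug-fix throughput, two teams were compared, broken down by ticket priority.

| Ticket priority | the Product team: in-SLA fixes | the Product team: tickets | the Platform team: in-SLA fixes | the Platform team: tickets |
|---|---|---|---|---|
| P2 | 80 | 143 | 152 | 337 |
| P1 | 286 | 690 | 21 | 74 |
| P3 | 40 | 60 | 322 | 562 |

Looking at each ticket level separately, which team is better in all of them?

the Product team

P2: the Product team 80/143 = 55.9%, the Platform team 152/337 = 45.1% → the Product team
P1: the Product team 286/690 = 41.4%, the Platform team 21/74 = 28.4% → the Product team
P3: the Product team 40/60 = 66.7%, the Platform team 322/562 = 57.3% → the Product team
The Product team has the higher rate in all 3 groups.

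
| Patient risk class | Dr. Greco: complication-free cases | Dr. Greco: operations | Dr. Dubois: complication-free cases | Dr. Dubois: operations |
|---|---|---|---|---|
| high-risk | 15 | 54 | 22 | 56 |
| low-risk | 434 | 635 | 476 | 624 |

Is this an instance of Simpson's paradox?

High-risk: Dr. Greco 15/54 = 27.8%, Dr. Dubois 22/56 = 39.3% → Dr. Dubois
Low-risk: Dr. Greco 434/635 = 68.3%, Dr. Dubois 476/624 = 76.3% → Dr. Dubois
Overall: Dr. Greco 449/689 = 65.2%, Dr. Dubois 498/680 = 73.2% → Dr. Dubois
Dr. Dubois wins overall and in every patient risk group — no reversal.

No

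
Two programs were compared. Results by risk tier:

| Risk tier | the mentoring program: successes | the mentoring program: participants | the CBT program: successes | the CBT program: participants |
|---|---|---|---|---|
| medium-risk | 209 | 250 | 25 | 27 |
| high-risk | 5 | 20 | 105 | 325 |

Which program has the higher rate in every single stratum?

the CBT program

Medium-risk: the mentoring program 209/250 = 83.6%, the CBT program 25/27 = 92.6% → the CBT program
High-risk: the mentoring program 5/20 = 25.0%, the CBT program 105/325 = 32.3% → the CBT program
The CBT program has the higher rate in both groups.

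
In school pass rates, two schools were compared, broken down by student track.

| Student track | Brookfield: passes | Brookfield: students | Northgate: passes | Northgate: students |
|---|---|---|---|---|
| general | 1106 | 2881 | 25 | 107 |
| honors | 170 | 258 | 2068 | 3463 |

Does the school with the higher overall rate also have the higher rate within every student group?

No

General: Brookfield 1106/2881 = 38.4%, Northgate 25/107 = 23.4% → Brookfield
Honors: Brookfield 170/258 = 65.9%, Northgate 2068/3463 = 59.7% → Brookfield
Overall: Brookfield 1276/3139 = 40.6%, Northgate 2093/3570 = 58.6% → Northgate
Brookfield wins each student group but Northgate wins overall — the comparison reverses. Brookfield's students skew toward general, which has a lower base rate.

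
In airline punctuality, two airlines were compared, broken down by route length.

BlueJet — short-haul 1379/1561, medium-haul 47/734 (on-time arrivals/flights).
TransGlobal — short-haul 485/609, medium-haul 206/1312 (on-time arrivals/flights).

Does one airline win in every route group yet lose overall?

No

Short-haul: BlueJet 1379/1561 = 88.3%, TransGlobal 485/609 = 79.6% → BlueJet
Medium-haul: BlueJet 47/734 = 6.4%, TransGlobal 206/1312 = 15.7% → TransGlobal
Overall: BlueJet 1426/2295 = 62.1%, TransGlobal 691/1921 = 36.0% → BlueJet
Neither sweeps: BlueJet wins 1 of 2 groups, TransGlobal wins 1. BlueJet wins overall but not every group — no Simpson reversal.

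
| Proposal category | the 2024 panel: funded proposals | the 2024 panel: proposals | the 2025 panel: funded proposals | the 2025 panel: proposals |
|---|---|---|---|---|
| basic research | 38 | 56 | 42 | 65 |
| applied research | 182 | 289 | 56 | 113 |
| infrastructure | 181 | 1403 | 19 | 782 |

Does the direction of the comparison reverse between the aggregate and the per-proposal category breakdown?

No

Basic research: the 2024 panel 38/56 = 67.9%, the 2025 panel 42/65 = 64.6% → the 2024 panel
Applied research: the 2024 panel 182/289 = 63.0%, the 2025 panel 56/113 = 49.6% → the 2024 panel
Infrastructure: the 2024 panel 181/1403 = 12.9%, the 2025 panel 19/782 = 2.4% → the 2024 panel
Overall: the 2024 panel 401/1748 = 22.9%, the 2025 panel 117/960 = 12.2% → the 2024 panel
The 2024 panel wins overall and in every proposal group — no reversal.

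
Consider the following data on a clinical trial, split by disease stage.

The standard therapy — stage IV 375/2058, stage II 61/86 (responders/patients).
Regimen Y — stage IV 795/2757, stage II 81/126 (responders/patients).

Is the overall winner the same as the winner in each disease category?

No

Stage IV: the standard therapy 375/2058 = 18.2%, Regimen Y 795/2757 = 28.8% → Regimen Y
Stage II: the standard therapy 61/86 = 70.9%, Regimen Y 81/126 = 64.3% → the standard therapy
Overall: the standard therapy 436/2144 = 20.3%, Regimen Y 876/2883 = 30.4% → Regimen Y
Neither sweeps: the standard therapy wins 1 of 2 groups, Regimen Y wins 1. Regimen Y wins overall but not every group — no Simpson reversal.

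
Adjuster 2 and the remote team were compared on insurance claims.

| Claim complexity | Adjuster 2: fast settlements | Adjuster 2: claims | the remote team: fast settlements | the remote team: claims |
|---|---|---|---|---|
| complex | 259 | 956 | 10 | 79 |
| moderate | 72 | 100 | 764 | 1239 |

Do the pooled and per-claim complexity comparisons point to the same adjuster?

Complex: Adjuster 2 259/956 = 27.1%, the remote team 10/79 = 12.7% → Adjuster 2
Moderate: Adjuster 2 72/100 = 72.0%, the remote team 764/1239 = 61.7% → Adjuster 2
Overall: Adjuster 2 331/1056 = 31.3%, the remote team 774/1318 = 58.7% → the remote team
Adjuster 2 wins each claim group but the remote team wins overall — the comparison reverses. Adjuster 2's claims skew toward complex, which has a lower base rate.

No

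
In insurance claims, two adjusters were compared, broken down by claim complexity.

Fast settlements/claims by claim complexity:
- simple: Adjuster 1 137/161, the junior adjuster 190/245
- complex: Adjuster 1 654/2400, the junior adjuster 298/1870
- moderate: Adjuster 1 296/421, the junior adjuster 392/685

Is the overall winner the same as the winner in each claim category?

Yes

Simple: Adjuster 1 137/161 = 85.1%, the junior adjuster 190/245 = 77.6% → Adjuster 1
Complex: Adjuster 1 654/2400 = 27.2%, the junior adjuster 298/1870 = 15.9% → Adjuster 1
Moderate: Adjuster 1 296/421 = 70.3%, the junior adjuster 392/685 = 57.2% → Adjuster 1
Overall: Adjuster 1 1087/2982 = 36.5%, the junior adjuster 880/2800 = 31.4% → Adjuster 1
Adjuster 1 wins overall and in every claim group — no reversal.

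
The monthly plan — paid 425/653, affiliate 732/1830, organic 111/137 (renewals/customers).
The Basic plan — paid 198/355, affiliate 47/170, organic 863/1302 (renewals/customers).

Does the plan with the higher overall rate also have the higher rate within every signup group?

No

Paid: the monthly plan 425/653 = 65.1%, the Basic plan 198/355 = 55.8% → the monthly plan
Affiliate: the monthly plan 732/1830 = 40.0%, the Basic plan 47/170 = 27.6% → the monthly plan
Organic: the monthly plan 111/137 = 81.0%, the Basic plan 863/1302 = 66.3% → the monthly plan
Overall: the monthly plan 1268/2620 = 48.4%, the Basic plan 1108/1827 = 60.6% → the Basic plan
The monthly plan wins each signup group but the Basic plan wins overall — the comparison reverses. The monthly plan's customers skew toward affiliate, which has a lower base rate.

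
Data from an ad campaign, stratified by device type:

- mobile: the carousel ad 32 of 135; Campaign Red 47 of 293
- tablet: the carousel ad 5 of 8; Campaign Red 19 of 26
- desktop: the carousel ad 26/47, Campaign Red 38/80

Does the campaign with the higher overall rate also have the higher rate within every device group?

Mobile: the carousel ad 32/135 = 23.7%, Campaign Red 47/293 = 16.0% → the carousel ad
Tablet: the carousel ad 5/8 = 62.5%, Campaign Red 19/26 = 73.1% → Campaign Red
Desktop: the carousel ad 26/47 = 55.3%, Campaign Red 38/80 = 47.5% → the carousel ad
Overall: the carousel ad 63/190 = 33.2%, Campaign Red 104/399 = 26.1% → the carousel ad
Neither sweeps: the carousel ad wins 2 of 3 groups, Campaign Red wins 1. The carousel ad wins overall but not every group — no Simpson reversal.

No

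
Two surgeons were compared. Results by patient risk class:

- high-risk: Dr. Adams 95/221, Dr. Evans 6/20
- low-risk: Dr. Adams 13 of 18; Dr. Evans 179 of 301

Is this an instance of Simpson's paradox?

Yes

High-risk: Dr. Adams 95/221 = 43.0%, Dr. Evans 6/20 = 30.0% → Dr. Adams
Low-risk: Dr. Adams 13/18 = 72.2%, Dr. Evans 179/301 = 59.5% → Dr. Adams
Overall: Dr. Adams 108/239 = 45.2%, Dr. Evans 185/321 = 57.6% → Dr. Evans
Dr. Adams wins each patient risk group but Dr. Evans wins overall — the comparison reverses. Dr. Adams's operations skew toward high-risk, which has a lower base rate.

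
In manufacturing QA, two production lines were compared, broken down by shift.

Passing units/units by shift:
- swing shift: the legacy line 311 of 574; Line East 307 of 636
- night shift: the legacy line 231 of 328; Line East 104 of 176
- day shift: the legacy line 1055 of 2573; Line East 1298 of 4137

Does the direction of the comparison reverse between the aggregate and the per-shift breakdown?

No

Swing shift: the legacy line 311/574 = 54.2%, Line East 307/636 = 48.3% → the legacy line
Night shift: the legacy line 231/328 = 70.4%, Line East 104/176 = 59.1% → the legacy line
Day shift: the legacy line 1055/2573 = 41.0%, Line East 1298/4137 = 31.4% → the legacy line
Overall: the legacy line 1597/3475 = 46.0%, Line East 1709/4949 = 34.5% → the legacy line
The legacy line wins overall and in every shift group — no reversal.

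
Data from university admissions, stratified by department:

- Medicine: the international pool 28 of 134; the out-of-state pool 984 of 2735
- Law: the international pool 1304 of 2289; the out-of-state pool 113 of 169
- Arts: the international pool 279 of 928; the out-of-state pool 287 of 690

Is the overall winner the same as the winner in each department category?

No

Medicine: the international pool 28/134 = 20.9%, the out-of-state pool 984/2735 = 36.0% → the out-of-state pool
Law: the international pool 1304/2289 = 57.0%, the out-of-state pool 113/169 = 66.9% → the out-of-state pool
Arts: the international pool 279/928 = 30.1%, the out-of-state pool 287/690 = 41.6% → the out-of-state pool
Overall: the international pool 1611/3351 = 48.1%, the out-of-state pool 1384/3594 = 38.5% → the international pool
The out-of-state pool wins each department group but the international pool wins overall — the comparison reverses. The out-of-state pool's applicants skew toward Medicine, which has a lower base rate.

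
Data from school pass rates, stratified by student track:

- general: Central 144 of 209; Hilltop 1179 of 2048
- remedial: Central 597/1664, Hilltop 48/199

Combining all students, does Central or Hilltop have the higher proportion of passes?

Hilltop

General: Central 144/209 = 68.9%, Hilltop 1179/2048 = 57.6% → Central
Remedial: Central 597/1664 = 35.9%, Hilltop 48/199 = 24.1% → Central
Overall: Central 741/1873 = 39.6%, Hilltop 1227/2247 = 54.6% → Hilltop
(Central wins every student group but Hilltop wins overall — Central's students skew toward the low-rate remedial group.)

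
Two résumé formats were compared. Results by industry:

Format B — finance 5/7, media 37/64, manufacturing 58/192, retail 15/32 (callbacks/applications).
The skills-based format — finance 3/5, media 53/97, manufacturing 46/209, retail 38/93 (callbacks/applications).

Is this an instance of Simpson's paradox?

No

Finance: Format B 5/7 = 71.4%, the skills-based format 3/5 = 60.0% → Format B
Media: Format B 37/64 = 57.8%, the skills-based format 53/97 = 54.6% → Format B
Manufacturing: Format B 58/192 = 30.2%, the skills-based format 46/209 = 22.0% → Format B
Retail: Format B 15/32 = 46.9%, the skills-based format 38/93 = 40.9% → Format B
Overall: Format B 115/295 = 39.0%, the skills-based format 140/404 = 34.7% → Format B
Format B wins overall and in every industry group — no reversal.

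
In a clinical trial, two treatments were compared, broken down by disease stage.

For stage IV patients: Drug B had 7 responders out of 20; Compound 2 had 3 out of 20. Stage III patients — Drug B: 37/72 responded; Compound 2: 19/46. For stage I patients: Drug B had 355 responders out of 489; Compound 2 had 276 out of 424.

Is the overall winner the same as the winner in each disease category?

Stage IV: Drug B 7/20 = 35.0%, Compound 2 3/20 = 15.0% → Drug B
Stage III: Drug B 37/72 = 51.4%, Compound 2 19/46 = 41.3% → Drug B
Stage I: Drug B 355/489 = 72.6%, Compound 2 276/424 = 65.1% → Drug B
Overall: Drug B 399/581 = 68.7%, Compound 2 298/490 = 60.8% → Drug B
Drug B wins overall and in every disease group — no reversal.

Yes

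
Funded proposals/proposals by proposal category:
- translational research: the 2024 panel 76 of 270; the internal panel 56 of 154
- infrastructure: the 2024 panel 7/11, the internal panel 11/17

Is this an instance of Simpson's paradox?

No

Translational research: the 2024 panel 76/270 = 28.1%, the internal panel 56/154 = 36.4% → the internal panel
Infrastructure: the 2024 panel 7/11 = 63.6%, the internal panel 11/17 = 64.7% → the internal panel
Overall: the 2024 panel 83/281 = 29.5%, the internal panel 67/171 = 39.2% → the internal panel
The internal panel wins overall and in every proposal group — no reversal.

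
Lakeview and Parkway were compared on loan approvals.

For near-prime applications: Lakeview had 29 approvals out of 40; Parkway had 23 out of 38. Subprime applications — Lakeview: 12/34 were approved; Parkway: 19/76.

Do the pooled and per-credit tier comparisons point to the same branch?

Near-prime: Lakeview 29/40 = 72.5%, Parkway 23/38 = 60.5% → Lakeview
Subprime: Lakeview 12/34 = 35.3%, Parkway 19/76 = 25.0% → Lakeview
Overall: Lakeview 41/74 = 55.4%, Parkway 42/114 = 36.8% → Lakeview
Lakeview wins overall and in every credit group — no reversal.

Yes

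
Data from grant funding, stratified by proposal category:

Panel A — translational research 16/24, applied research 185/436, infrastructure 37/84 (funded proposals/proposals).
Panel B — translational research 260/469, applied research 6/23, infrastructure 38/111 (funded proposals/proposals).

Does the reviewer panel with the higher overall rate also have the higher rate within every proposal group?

Translational research: Panel A 16/24 = 66.7%, Panel B 260/469 = 55.4% → Panel A
Applied research: Panel A 185/436 = 42.4%, Panel B 6/23 = 26.1% → Panel A
Infrastructure: Panel A 37/84 = 44.0%, Panel B 38/111 = 34.2% → Panel A
Overall: Panel A 238/544 = 43.8%, Panel B 304/603 = 50.4% → Panel B
Panel A wins each proposal group but Panel B wins overall — the comparison reverses. Panel A's proposals skew toward applied research, which has a lower base rate.

No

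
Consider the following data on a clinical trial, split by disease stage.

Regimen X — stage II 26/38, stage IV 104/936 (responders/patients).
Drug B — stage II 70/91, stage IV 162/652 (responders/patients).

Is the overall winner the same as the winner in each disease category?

Yes

Stage II: Regimen X 26/38 = 68.4%, Drug B 70/91 = 76.9% → Drug B
Stage IV: Regimen X 104/936 = 11.1%, Drug B 162/652 = 24.8% → Drug B
Overall: Regimen X 130/974 = 13.3%, Drug B 232/743 = 31.2% → Drug B
Drug B wins overall and in every disease group — no reversal.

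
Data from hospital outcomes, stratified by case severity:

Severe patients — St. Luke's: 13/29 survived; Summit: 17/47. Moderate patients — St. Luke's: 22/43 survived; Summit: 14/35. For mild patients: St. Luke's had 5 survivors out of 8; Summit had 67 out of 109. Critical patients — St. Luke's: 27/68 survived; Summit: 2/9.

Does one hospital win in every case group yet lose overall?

Severe: St. Luke's 13/29 = 44.8%, Summit 17/47 = 36.2% → St. Luke's
Moderate: St. Luke's 22/43 = 51.2%, Summit 14/35 = 40.0% → St. Luke's
Mild: St. Luke's 5/8 = 62.5%, Summit 67/109 = 61.5% → St. Luke's
Critical: St. Luke's 27/68 = 39.7%, Summit 2/9 = 22.2% → St. Luke's
Overall: St. Luke's 67/148 = 45.3%, Summit 100/200 = 50.0% → Summit
St. Luke's wins each case group but Summit wins overall — the comparison reverses. St. Luke's's patients skew toward critical, which has a lower base rate.

Yes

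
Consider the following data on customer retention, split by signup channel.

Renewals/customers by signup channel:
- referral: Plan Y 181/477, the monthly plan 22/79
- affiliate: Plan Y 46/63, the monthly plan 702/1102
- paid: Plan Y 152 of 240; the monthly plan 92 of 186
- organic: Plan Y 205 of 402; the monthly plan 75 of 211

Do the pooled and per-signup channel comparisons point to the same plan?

No

Referral: Plan Y 181/477 = 37.9%, the monthly plan 22/79 = 27.8% → Plan Y
Affiliate: Plan Y 46/63 = 73.0%, the monthly plan 702/1102 = 63.7% → Plan Y
Paid: Plan Y 152/240 = 63.3%, the monthly plan 92/186 = 49.5% → Plan Y
Organic: Plan Y 205/402 = 51.0%, the monthly plan 75/211 = 35.5% → Plan Y
Overall: Plan Y 584/1182 = 49.4%, the monthly plan 891/1578 = 56.5% → the monthly plan
Plan Y wins each signup group but the monthly plan wins overall — the comparison reverses. Plan Y's customers skew toward referral, which has a lower base rate.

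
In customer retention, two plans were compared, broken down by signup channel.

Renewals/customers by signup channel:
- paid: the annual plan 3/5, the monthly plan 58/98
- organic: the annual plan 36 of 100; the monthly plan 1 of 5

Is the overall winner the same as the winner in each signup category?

Paid: the annual plan 3/5 = 60.0%, the monthly plan 58/98 = 59.2% → the annual plan
Organic: the annual plan 36/100 = 36.0%, the monthly plan 1/5 = 20.0% → the annual plan
Overall: the annual plan 39/105 = 37.1%, the monthly plan 59/103 = 57.3% → the monthly plan
The annual plan wins each signup group but the monthly plan wins overall — the comparison reverses. The annual plan's customers skew toward organic, which has a lower base rate.

No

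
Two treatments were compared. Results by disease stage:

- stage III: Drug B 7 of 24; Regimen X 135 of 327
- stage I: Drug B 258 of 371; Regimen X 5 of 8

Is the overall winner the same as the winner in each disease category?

Stage III: Drug B 7/24 = 29.2%, Regimen X 135/327 = 41.3% → Regimen X
Stage I: Drug B 258/371 = 69.5%, Regimen X 5/8 = 62.5% → Drug B
Overall: Drug B 265/395 = 67.1%, Regimen X 140/335 = 41.8% → Drug B
Neither sweeps: Drug B wins 1 of 2 groups, Regimen X wins 1. Drug B wins overall but not every group — no Simpson reversal.

No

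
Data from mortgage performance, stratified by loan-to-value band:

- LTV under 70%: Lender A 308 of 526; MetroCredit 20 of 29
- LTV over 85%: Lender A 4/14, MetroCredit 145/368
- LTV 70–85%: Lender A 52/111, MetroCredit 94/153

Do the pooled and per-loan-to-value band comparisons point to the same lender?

No

LTV under 70%: Lender A 308/526 = 58.6%, MetroCredit 20/29 = 69.0% → MetroCredit
LTV over 85%: Lender A 4/14 = 28.6%, MetroCredit 145/368 = 39.4% → MetroCredit
LTV 70–85%: Lender A 52/111 = 46.8%, MetroCredit 94/153 = 61.4% → MetroCredit
Overall: Lender A 364/651 = 55.9%, MetroCredit 259/550 = 47.1% → Lender A
MetroCredit wins each loan-to-value group but Lender A wins overall — the comparison reverses. MetroCredit's loans skew toward LTV over 85%, which has a lower base rate.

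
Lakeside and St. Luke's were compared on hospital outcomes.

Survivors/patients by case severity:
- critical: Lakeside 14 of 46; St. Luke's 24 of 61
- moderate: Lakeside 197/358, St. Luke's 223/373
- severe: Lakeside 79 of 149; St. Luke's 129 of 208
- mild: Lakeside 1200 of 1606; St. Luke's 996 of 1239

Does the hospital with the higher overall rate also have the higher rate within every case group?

Critical: Lakeside 14/46 = 30.4%, St. Luke's 24/61 = 39.3% → St. Luke's
Moderate: Lakeside 197/358 = 55.0%, St. Luke's 223/373 = 59.8% → St. Luke's
Severe: Lakeside 79/149 = 53.0%, St. Luke's 129/208 = 62.0% → St. Luke's
Mild: Lakeside 1200/1606 = 74.7%, St. Luke's 996/1239 = 80.4% → St. Luke's
Overall: Lakeside 1490/2159 = 69.0%, St. Luke's 1372/1881 = 72.9% → St. Luke's
St. Luke's wins overall and in every case group — no reversal.

Yes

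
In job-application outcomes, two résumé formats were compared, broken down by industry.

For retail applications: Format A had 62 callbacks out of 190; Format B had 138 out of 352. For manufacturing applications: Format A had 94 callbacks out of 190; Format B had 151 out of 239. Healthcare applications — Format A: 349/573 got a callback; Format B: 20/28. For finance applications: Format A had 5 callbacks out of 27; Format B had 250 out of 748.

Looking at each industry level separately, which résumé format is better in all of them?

Retail: Format A 62/190 = 32.6%, Format B 138/352 = 39.2% → Format B
Manufacturing: Format A 94/190 = 49.5%, Format B 151/239 = 63.2% → Format B
Healthcare: Format A 349/573 = 60.9%, Format B 20/28 = 71.4% → Format B
Finance: Format A 5/27 = 18.5%, Format B 250/748 = 33.4% → Format B
Format B has the higher rate in all 4 groups.

Format B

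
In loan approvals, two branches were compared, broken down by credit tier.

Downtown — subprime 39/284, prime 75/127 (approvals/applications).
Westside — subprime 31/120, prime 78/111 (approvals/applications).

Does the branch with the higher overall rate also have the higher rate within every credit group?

Yes

Subprime: Downtown 39/284 = 13.7%, Westside 31/120 = 25.8% → Westside
Prime: Downtown 75/127 = 59.1%, Westside 78/111 = 70.3% → Westside
Overall: Downtown 114/411 = 27.7%, Westside 109/231 = 47.2% → Westside
Westside wins overall and in every credit group — no reversal.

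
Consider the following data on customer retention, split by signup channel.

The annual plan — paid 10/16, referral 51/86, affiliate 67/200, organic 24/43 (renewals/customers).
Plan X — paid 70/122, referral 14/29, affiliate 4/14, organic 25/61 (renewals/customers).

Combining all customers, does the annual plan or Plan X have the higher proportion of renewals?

Paid: the annual plan 10/16 = 62.5%, Plan X 70/122 = 57.4% → the annual plan
Referral: the annual plan 51/86 = 59.3%, Plan X 14/29 = 48.3% → the annual plan
Affiliate: the annual plan 67/200 = 33.5%, Plan X 4/14 = 28.6% → the annual plan
Organic: the annual plan 24/43 = 55.8%, Plan X 25/61 = 41.0% → the annual plan
Overall: the annual plan 152/345 = 44.1%, Plan X 113/226 = 50.0% → Plan X
(The annual plan wins every signup group but Plan X wins overall — the annual plan's customers skew toward the low-rate affiliate group.)

Plan X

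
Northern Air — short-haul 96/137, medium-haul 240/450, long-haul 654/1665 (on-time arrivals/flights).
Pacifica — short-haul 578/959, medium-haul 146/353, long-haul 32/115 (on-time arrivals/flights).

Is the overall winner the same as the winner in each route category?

Short-haul: Northern Air 96/137 = 70.1%, Pacifica 578/959 = 60.3% → Northern Air
Medium-haul: Northern Air 240/450 = 53.3%, Pacifica 146/353 = 41.4% → Northern Air
Long-haul: Northern Air 654/1665 = 39.3%, Pacifica 32/115 = 27.8% → Northern Air
Overall: Northern Air 990/2252 = 44.0%, Pacifica 756/1427 = 53.0% → Pacifica
Northern Air wins each route group but Pacifica wins overall — the comparison reverses. Northern Air's flights skew toward long-haul, which has a lower base rate.

No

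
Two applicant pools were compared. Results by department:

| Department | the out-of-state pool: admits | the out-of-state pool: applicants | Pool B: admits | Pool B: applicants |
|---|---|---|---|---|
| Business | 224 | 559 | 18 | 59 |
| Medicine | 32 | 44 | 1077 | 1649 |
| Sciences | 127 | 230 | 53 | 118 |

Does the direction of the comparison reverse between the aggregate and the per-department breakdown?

Yes

Business: the out-of-state pool 224/559 = 40.1%, Pool B 18/59 = 30.5% → the out-of-state pool
Medicine: the out-of-state pool 32/44 = 72.7%, Pool B 1077/1649 = 65.3% → the out-of-state pool
Sciences: the out-of-state pool 127/230 = 55.2%, Pool B 53/118 = 44.9% → the out-of-state pool
Overall: the out-of-state pool 383/833 = 46.0%, Pool B 1148/1826 = 62.9% → Pool B
The out-of-state pool wins each department group but Pool B wins overall — the comparison reverses. The out-of-state pool's applicants skew toward Business, which has a lower base rate.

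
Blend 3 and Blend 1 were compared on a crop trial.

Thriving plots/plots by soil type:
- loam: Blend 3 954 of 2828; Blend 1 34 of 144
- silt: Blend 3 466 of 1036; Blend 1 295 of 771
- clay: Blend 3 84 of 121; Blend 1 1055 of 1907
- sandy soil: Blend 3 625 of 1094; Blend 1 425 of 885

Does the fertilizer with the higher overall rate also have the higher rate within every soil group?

No

Loam: Blend 3 954/2828 = 33.7%, Blend 1 34/144 = 23.6% → Blend 3
Silt: Blend 3 466/1036 = 45.0%, Blend 1 295/771 = 38.3% → Blend 3
Clay: Blend 3 84/121 = 69.4%, Blend 1 1055/1907 = 55.3% → Blend 3
Sandy soil: Blend 3 625/1094 = 57.1%, Blend 1 425/885 = 48.0% → Blend 3
Overall: Blend 3 2129/5079 = 41.9%, Blend 1 1809/3707 = 48.8% → Blend 1
Blend 3 wins each soil group but Blend 1 wins overall — the comparison reverses. Blend 3's plots skew toward loam, which has a lower base rate.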